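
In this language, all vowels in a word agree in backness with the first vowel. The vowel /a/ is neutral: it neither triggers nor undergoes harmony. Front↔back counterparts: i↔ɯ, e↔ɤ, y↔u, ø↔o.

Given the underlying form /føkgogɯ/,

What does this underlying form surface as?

/o/ harmonizes with /ø/ ([-back]) → [ø]
/ɯ/ harmonizes with /ø/ ([-back]) → [i]

[føkgøgi]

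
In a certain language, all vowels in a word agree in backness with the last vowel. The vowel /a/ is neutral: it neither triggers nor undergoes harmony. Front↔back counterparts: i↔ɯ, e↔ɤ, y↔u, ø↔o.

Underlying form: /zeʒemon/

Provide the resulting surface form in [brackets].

/e/ harmonizes with /o/ ([+back]) → [ɤ]
/e/ harmonizes with /o/ ([+back]) → [ɤ]

[zɤʒɤmon]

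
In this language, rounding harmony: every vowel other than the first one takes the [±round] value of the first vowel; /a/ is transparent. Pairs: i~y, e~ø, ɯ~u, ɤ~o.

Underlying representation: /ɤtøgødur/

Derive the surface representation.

/ø/ harmonizes with /ɤ/ ([-round]) → [e]
/ø/ harmonizes with /ɤ/ ([-round]) → [e]
/u/ harmonizes with /ɤ/ ([-round]) → [ɯ]

[ɤtegedɯr]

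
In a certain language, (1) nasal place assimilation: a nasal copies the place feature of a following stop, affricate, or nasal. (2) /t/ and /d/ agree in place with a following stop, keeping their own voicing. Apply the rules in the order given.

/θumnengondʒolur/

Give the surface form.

Rule 1: /m/ before /n/ (alveolar) → [n]
Rule 1: /n/ before /g/ (velar) → [ŋ]
Rule 1: /n/ before /dʒ/ (palatal) → [ɲ]
After rule 1: θunneŋgoɲdʒolur
Rule 2: no segment meets the rule's conditions; no change.

[θunneŋgoɲdʒolur]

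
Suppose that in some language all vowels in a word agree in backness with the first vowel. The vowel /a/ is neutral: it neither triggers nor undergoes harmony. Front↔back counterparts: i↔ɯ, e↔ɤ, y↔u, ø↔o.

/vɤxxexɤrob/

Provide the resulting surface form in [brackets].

[vɤxxɤxɤrob]

/e/ harmonizes with /ɤ/ ([+back]) → [ɤ]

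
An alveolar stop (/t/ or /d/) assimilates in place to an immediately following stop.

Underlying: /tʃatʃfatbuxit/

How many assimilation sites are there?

1

/t/ before /b/ (labial) → [p]
1 segment changes.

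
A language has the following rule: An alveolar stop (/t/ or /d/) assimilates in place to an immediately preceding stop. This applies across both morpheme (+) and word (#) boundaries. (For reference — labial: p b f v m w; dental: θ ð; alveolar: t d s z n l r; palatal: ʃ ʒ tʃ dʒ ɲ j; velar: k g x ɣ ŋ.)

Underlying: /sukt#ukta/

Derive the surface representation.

/t/ after /k/ (velar) → [k]
/t/ after /k/ (velar) → [k]

[sukk#ukka]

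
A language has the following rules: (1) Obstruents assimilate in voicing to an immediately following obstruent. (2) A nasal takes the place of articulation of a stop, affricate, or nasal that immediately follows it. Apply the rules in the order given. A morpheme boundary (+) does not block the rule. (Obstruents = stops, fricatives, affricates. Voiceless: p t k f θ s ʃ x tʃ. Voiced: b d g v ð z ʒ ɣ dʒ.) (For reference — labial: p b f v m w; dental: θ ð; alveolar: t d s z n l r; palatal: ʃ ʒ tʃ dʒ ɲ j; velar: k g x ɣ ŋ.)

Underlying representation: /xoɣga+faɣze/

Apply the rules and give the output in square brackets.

Rule 1: no segment meets the rule's conditions; no change.
After rule 1: xoɣga+faɣze
Rule 2: no segment meets the rule's conditions; no change.

[xoɣga+faɣze]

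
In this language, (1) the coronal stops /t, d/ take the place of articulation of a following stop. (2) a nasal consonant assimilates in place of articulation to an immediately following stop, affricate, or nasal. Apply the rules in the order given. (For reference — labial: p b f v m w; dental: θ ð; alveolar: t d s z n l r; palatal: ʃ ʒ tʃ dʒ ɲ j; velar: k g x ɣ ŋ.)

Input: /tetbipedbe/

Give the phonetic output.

Rule 1: /t/ before /b/ (labial) → [p]
Rule 1: /d/ before /b/ (labial) → [b]
After rule 1: tepbipebbe
Rule 2: no segment meets the rule's conditions; no change.

[tepbipebbe]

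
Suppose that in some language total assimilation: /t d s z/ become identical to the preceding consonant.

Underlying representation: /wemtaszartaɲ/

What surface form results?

[wemmassarraɲ]

/t/ after /m/ → [m] (total assimilation)
/z/ after /s/ → [s] (total assimilation)
/t/ after /r/ → [r] (total assimilation)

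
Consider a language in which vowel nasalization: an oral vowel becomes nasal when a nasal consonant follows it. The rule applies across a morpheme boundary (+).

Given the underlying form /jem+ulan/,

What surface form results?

/e/ before nasal /m/ → [ẽ]
/a/ before nasal /n/ → [ã]

[jẽm+ulãn]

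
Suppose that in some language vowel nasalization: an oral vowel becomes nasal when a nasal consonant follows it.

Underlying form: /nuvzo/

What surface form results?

no segment meets the rule's conditions; no change.

[nuvzo]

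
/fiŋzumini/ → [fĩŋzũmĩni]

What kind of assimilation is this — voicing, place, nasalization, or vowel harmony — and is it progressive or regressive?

nasalization, regressive

/i/→[ĩ] /u/→[ũ] /i/→[ĩ].
Each target copies a feature from the following segment, so the direction is regressive.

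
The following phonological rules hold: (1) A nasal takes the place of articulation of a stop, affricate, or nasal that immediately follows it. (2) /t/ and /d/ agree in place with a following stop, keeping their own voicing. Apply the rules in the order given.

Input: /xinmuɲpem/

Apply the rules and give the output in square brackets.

[ximmumpem]

Rule 1: /n/ before /m/ (labial) → [m]
Rule 1: /ɲ/ before /p/ (labial) → [m]
After rule 1: ximmumpem
Rule 2: no segment meets the rule's conditions; no change.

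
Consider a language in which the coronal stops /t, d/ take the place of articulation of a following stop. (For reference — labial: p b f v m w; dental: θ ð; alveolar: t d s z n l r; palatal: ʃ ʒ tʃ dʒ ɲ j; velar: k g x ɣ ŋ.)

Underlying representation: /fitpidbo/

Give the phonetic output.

[fippibbo]

/t/ before /p/ (labial) → [p]
/d/ before /b/ (labial) → [b]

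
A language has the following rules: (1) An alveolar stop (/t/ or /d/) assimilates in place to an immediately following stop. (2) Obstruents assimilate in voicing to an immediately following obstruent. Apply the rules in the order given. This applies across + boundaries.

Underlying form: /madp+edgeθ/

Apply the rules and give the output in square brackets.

[mapp+eggeθ]

Rule 1: /d/ before /p/ (labial) → [b]
Rule 1: /d/ before /g/ (velar) → [g]
After rule 1: mabp+eggeθ
Rule 2: /b/ before /p/ (voiceless) → [p]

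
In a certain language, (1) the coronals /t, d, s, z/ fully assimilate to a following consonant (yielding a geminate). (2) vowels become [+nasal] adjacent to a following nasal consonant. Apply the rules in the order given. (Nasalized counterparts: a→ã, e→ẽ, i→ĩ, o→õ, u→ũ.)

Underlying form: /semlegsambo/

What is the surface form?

Rule 1: no segment meets the rule's conditions; no change.
After rule 1: semlegsambo
Rule 2: /e/ before nasal /m/ → [ẽ]
Rule 2: /a/ before nasal /m/ → [ã]

[sẽmlegsãmbo]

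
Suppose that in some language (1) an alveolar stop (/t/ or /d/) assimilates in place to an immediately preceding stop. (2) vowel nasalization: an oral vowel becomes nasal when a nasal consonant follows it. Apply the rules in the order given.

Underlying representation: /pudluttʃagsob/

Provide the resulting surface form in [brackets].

[pudluttʃagsob]

Rule 1: no segment meets the rule's conditions; no change.
After rule 1: pudluttʃagsob
Rule 2: no segment meets the rule's conditions; no change.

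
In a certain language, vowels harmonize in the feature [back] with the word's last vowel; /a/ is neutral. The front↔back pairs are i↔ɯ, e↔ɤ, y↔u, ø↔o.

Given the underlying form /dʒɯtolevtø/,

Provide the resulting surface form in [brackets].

[dʒitølevtø]

/ɯ/ harmonizes with /ø/ ([-back]) → [i]
/o/ harmonizes with /ø/ ([-back]) → [ø]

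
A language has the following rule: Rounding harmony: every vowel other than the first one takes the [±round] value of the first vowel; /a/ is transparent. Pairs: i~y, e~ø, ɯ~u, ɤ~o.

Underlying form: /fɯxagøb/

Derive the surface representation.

[fɯxageb]

/ø/ harmonizes with /ɯ/ ([-round]) → [e]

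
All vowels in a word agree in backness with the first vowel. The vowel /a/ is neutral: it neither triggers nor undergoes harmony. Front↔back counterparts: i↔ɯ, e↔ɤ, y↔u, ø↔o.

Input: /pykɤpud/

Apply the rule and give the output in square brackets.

[pykepyd]

/ɤ/ harmonizes with /y/ ([-back]) → [e]
/u/ harmonizes with /y/ ([-back]) → [y]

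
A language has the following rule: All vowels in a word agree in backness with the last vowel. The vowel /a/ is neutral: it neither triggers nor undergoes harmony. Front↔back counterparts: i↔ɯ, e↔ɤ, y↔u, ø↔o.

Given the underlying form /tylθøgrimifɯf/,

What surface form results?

[tulθogrɯmɯfɯf]

/y/ harmonizes with /ɯ/ ([+back]) → [u]
/ø/ harmonizes with /ɯ/ ([+back]) → [o]
/i/ harmonizes with /ɯ/ ([+back]) → [ɯ]
/i/ harmonizes with /ɯ/ ([+back]) → [ɯ]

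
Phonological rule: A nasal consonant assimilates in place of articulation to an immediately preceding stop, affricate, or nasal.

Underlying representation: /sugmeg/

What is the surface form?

/m/ after /g/ (velar) → [ŋ]

[sugŋeg]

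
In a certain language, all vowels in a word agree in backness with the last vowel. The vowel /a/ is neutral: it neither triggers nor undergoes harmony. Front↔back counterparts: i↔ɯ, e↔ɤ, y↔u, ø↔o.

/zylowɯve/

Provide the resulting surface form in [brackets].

[zyløwive]

/o/ harmonizes with /e/ ([-back]) → [ø]
/ɯ/ harmonizes with /e/ ([-back]) → [i]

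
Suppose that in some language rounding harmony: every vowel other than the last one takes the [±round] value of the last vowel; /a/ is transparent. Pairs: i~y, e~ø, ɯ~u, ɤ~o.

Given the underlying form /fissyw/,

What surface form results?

/i/ harmonizes with /y/ ([+round]) → [y]

[fyssyw]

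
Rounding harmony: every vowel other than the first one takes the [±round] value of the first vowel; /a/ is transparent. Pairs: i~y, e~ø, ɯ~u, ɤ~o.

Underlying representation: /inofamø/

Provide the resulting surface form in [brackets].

/o/ harmonizes with /i/ ([-round]) → [ɤ]
/ø/ harmonizes with /i/ ([-round]) → [e]

[inɤfame]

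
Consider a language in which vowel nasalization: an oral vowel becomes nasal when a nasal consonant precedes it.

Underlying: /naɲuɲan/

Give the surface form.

[nãɲũɲãn]

/a/ after nasal /n/ → [ã]
/u/ after nasal /ɲ/ → [ũ]
/a/ after nasal /ɲ/ → [ã]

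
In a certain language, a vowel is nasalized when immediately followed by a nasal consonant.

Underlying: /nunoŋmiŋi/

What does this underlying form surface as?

[nũnõŋmĩŋi]

/u/ before nasal /n/ → [ũ]
/o/ before nasal /ŋ/ → [õ]
/i/ before nasal /ŋ/ → [ĩ]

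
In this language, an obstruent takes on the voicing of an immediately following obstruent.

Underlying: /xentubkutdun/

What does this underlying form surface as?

/b/ before /k/ (voiceless) → [p]
/t/ before /d/ (voiced) → [d]

[xentupkuddun]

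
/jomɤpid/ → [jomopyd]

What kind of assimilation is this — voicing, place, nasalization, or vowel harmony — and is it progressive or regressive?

vowel harmony, progressive

/ɤ/→[o] /i/→[y].
Vowels agree with the first vowel, so the harmony is progressive.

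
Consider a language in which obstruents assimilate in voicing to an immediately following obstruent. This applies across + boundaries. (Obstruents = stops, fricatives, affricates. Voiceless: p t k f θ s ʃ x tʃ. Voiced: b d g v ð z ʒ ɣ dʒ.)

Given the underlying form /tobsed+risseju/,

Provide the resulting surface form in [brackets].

/b/ before /s/ (voiceless) → [p]

[topsed+risseju]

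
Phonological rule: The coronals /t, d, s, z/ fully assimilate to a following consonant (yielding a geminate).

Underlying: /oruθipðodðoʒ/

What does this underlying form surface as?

[oruθipðoððoʒ]

/d/ before /ð/ → [ð] (total assimilation)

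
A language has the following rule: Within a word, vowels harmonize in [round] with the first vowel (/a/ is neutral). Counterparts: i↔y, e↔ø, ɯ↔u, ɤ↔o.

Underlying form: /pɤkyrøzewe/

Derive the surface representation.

/y/ harmonizes with /ɤ/ ([-round]) → [i]
/ø/ harmonizes with /ɤ/ ([-round]) → [e]

[pɤkirezewe]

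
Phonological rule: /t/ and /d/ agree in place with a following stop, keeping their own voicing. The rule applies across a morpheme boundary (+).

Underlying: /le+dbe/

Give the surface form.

/d/ before /b/ (labial) → [b]

[le+bbe]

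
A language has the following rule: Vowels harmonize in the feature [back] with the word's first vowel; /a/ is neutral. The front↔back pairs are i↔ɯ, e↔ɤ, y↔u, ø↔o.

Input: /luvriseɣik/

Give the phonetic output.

[luvrɯsɤɣɯk]

/i/ harmonizes with /u/ ([+back]) → [ɯ]
/e/ harmonizes with /u/ ([+back]) → [ɤ]
/i/ harmonizes with /u/ ([+back]) → [ɯ]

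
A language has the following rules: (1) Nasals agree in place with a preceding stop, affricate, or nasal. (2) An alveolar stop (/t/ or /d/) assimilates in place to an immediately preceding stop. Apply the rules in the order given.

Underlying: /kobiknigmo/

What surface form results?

[kobikŋigŋo]

Rule 1: /n/ after /k/ (velar) → [ŋ]
Rule 1: /m/ after /g/ (velar) → [ŋ]
After rule 1: kobikŋigŋo
Rule 2: no segment meets the rule's conditions; no change.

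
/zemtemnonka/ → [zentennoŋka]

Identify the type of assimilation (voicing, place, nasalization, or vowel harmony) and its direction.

/m/→[n] /m/→[n] /n/→[ŋ].
Each target copies a feature from the following segment, so the direction is regressive.

place assimilation, regressive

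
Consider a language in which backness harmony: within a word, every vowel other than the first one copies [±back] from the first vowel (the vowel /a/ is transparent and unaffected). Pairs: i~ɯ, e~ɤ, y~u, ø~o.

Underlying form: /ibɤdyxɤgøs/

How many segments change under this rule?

2

/ɤ/ harmonizes with /i/ ([-back]) → [e]
/ɤ/ harmonizes with /i/ ([-back]) → [e]
2 segments change.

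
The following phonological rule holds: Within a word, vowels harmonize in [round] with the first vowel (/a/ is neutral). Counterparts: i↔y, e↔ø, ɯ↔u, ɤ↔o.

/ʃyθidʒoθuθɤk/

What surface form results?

[ʃyθydʒoθuθok]

/i/ harmonizes with /y/ ([+round]) → [y]
/ɤ/ harmonizes with /y/ ([+round]) → [o]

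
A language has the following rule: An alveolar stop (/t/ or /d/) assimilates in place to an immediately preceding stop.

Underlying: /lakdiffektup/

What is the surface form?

[lakgiffekkup]

/d/ after /k/ (velar) → [g]
/t/ after /k/ (velar) → [k]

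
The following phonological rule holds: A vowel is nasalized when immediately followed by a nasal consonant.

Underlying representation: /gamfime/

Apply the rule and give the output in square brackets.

/a/ before nasal /m/ → [ã]
/i/ before nasal /m/ → [ĩ]

[gãmfĩme]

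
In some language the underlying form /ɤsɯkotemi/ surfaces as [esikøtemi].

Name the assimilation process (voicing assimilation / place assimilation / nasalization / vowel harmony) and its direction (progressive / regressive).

vowel harmony, regressive

/ɤ/→[e] /ɯ/→[i] /o/→[ø].
Vowels agree with the last vowel, so the harmony is regressive.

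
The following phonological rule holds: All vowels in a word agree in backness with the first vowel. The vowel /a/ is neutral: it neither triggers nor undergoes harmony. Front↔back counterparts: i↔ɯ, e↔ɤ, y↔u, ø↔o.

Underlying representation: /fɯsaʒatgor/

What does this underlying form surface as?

no segment meets the rule's conditions; no change.

[fɯsaʒatgor]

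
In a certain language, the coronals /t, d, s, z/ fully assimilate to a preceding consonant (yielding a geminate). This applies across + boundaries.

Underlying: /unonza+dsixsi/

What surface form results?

[unonna+ddixxi]

/z/ after /n/ → [n] (total assimilation)
/s/ after /d/ → [d] (total assimilation)
/s/ after /x/ → [x] (total assimilation)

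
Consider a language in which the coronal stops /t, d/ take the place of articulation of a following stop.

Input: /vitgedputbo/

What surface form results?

[vikgebpupbo]

/t/ before /g/ (velar) → [k]
/d/ before /p/ (labial) → [b]
/t/ before /b/ (labial) → [p]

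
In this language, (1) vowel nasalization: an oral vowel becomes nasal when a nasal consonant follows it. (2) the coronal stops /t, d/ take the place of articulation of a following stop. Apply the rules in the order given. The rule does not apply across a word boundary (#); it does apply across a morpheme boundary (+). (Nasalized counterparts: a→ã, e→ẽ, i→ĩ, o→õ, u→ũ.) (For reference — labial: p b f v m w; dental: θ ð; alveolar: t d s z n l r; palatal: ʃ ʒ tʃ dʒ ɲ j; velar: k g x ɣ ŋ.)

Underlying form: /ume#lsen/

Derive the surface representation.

[ũme#lsẽn]

Rule 1: /u/ before nasal /m/ → [ũ]
Rule 1: /e/ before nasal /n/ → [ẽ]
After rule 1: ũme#lsẽn
Rule 2: no segment meets the rule's conditions; no change.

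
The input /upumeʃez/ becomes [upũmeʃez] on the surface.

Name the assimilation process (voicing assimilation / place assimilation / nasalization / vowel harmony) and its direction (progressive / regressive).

/u/→[ũ].
Each target copies a feature from the following segment, so the direction is regressive.

nasalization, regressive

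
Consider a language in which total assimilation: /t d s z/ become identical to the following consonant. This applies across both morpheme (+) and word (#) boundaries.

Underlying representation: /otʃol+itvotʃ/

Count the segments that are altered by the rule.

/t/ before /v/ → [v] (total assimilation)
1 segment changes.

1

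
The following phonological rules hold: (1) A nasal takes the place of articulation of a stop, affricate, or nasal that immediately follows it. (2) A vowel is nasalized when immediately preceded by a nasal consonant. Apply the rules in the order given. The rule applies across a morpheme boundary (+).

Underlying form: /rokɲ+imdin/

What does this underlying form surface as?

[rokɲ+ĩndin]

Rule 1: /m/ before /d/ (alveolar) → [n]
After rule 1: rokɲ+indin
Rule 2: /i/ after nasal /ɲ/ → [ĩ]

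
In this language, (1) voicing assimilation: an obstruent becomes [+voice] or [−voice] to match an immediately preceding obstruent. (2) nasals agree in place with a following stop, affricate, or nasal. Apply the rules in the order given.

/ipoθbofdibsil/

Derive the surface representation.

Rule 1: /b/ after /θ/ (voiceless) → [p]
Rule 1: /d/ after /f/ (voiceless) → [t]
Rule 1: /s/ after /b/ (voiced) → [z]
After rule 1: ipoθpoftibzil
Rule 2: no segment meets the rule's conditions; no change.

[ipoθpoftibzil]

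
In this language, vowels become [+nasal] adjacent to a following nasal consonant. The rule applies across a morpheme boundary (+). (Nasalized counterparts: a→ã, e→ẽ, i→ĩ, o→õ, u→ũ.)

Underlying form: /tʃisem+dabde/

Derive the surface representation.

/e/ before nasal /m/ → [ẽ]

[tʃisẽm+dabde]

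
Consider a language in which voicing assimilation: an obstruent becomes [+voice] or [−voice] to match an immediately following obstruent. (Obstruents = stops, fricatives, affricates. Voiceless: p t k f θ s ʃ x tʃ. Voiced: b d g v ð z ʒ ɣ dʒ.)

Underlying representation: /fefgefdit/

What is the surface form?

/f/ before /g/ (voiced) → [v]
/f/ before /d/ (voiced) → [v]

[fevgevdit]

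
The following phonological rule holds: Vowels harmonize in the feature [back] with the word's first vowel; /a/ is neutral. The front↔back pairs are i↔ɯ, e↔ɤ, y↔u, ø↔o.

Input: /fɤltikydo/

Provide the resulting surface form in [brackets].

[fɤltɯkudo]

/i/ harmonizes with /ɤ/ ([+back]) → [ɯ]
/y/ harmonizes with /ɤ/ ([+back]) → [u]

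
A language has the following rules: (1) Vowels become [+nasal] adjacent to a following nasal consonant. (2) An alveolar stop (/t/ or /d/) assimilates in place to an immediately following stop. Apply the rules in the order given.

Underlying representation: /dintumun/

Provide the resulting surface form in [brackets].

[dĩntũmũn]

Rule 1: /i/ before nasal /n/ → [ĩ]
Rule 1: /u/ before nasal /m/ → [ũ]
Rule 1: /u/ before nasal /n/ → [ũ]
After rule 1: dĩntũmũn
Rule 2: no segment meets the rule's conditions; no change.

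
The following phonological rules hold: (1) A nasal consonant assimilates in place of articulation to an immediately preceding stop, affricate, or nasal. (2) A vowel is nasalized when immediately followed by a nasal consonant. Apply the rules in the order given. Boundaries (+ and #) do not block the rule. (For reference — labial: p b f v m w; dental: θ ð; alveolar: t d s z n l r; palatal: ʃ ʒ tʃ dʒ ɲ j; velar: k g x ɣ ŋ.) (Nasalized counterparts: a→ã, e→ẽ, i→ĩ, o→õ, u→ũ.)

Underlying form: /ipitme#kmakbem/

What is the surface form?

[ipitne#kŋakbẽm]

Rule 1: /m/ after /t/ (alveolar) → [n]
Rule 1: /m/ after /k/ (velar) → [ŋ]
After rule 1: ipitne#kŋakbem
Rule 2: /e/ before nasal /m/ → [ẽ]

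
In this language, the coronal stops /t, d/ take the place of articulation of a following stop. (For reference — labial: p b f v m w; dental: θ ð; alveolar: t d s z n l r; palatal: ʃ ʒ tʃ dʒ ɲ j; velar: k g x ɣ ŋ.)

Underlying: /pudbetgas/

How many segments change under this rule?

/d/ before /b/ (labial) → [b]
/t/ before /g/ (velar) → [k]
2 segments change.

2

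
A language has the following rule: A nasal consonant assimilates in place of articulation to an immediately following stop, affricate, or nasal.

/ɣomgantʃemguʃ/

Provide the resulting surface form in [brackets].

[ɣoŋgaɲtʃeŋguʃ]

/m/ before /g/ (velar) → [ŋ]
/n/ before /tʃ/ (palatal) → [ɲ]
/m/ before /g/ (velar) → [ŋ]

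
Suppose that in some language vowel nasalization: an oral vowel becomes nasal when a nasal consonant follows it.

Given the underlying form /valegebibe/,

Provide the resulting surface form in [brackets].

no segment meets the rule's conditions; no change.

[valegebibe]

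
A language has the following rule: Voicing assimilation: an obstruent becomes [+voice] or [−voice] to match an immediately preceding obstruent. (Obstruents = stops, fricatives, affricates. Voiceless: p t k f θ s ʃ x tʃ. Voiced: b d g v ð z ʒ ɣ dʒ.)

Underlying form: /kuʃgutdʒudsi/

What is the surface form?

[kuʃkuttʃudzi]

/g/ after /ʃ/ (voiceless) → [k]
/dʒ/ after /t/ (voiceless) → [tʃ]
/s/ after /d/ (voiced) → [z]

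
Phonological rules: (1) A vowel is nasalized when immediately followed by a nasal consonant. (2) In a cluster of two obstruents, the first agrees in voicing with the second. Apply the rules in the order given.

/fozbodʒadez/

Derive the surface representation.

Rule 1: no segment meets the rule's conditions; no change.
After rule 1: fozbodʒadez
Rule 2: no segment meets the rule's conditions; no change.

[fozbodʒadez]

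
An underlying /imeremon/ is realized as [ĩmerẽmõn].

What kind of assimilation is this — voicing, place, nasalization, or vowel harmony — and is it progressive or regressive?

/i/→[ĩ] /e/→[ẽ] /o/→[õ].
Each target copies a feature from the following segment, so the direction is regressive.

nasalization, regressive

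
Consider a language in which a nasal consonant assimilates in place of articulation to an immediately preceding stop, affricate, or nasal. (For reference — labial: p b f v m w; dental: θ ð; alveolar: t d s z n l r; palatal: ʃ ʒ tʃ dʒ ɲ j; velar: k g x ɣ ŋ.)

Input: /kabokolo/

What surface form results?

[kabokolo]

no segment meets the rule's conditions; no change.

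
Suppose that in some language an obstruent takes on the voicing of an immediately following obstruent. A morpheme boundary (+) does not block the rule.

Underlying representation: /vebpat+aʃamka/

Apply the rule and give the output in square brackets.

/b/ before /p/ (voiceless) → [p]

[veppat+aʃamka]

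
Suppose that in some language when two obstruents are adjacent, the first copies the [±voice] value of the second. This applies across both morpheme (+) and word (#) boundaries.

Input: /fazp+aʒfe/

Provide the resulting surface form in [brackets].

[fasp+aʃfe]

/z/ before /p/ (voiceless) → [s]
/ʒ/ before /f/ (voiceless) → [ʃ]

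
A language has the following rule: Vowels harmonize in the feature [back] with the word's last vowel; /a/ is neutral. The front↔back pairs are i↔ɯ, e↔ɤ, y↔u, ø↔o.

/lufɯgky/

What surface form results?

/u/ harmonizes with /y/ ([-back]) → [y]
/ɯ/ harmonizes with /y/ ([-back]) → [i]

[lyfigky]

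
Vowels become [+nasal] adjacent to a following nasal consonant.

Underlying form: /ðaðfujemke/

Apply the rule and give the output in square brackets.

[ðaðfujẽmke]

/e/ before nasal /m/ → [ẽ]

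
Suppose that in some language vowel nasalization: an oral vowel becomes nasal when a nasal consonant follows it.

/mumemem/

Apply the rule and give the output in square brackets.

/u/ before nasal /m/ → [ũ]
/e/ before nasal /m/ → [ẽ]
/e/ before nasal /m/ → [ẽ]

[mũmẽmẽm]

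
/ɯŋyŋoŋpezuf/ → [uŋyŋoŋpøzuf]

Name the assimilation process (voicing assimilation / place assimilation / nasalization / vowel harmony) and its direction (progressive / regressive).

/ɯ/→[u] /e/→[ø].
Vowels agree with the last vowel, so the harmony is regressive.

vowel harmony, regressive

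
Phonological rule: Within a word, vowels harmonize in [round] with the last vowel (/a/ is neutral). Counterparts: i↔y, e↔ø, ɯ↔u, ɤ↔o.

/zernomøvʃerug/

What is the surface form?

/e/ harmonizes with /u/ ([+round]) → [ø]
/e/ harmonizes with /u/ ([+round]) → [ø]

[zørnomøvʃørug]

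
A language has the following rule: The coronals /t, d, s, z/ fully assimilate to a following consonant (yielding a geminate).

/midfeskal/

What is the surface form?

/d/ before /f/ → [f] (total assimilation)
/s/ before /k/ → [k] (total assimilation)

[miffekkal]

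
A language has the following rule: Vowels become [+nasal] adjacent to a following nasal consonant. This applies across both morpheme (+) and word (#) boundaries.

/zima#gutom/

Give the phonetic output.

[zĩma#gutõm]

/i/ before nasal /m/ → [ĩ]
/o/ before nasal /m/ → [õ]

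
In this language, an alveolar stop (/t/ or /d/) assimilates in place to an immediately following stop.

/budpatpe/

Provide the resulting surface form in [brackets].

[bubpappe]

/d/ before /p/ (labial) → [b]
/t/ before /p/ (labial) → [p]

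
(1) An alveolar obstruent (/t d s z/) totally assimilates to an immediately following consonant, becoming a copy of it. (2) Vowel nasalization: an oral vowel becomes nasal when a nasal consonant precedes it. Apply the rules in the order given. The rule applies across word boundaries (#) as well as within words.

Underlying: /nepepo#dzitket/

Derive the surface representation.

[nẽpepo#zzikket]

Rule 1: /d/ before /z/ → [z] (total assimilation)
Rule 1: /t/ before /k/ → [k] (total assimilation)
After rule 1: nepepo#zzikket
Rule 2: /e/ after nasal /n/ → [ẽ]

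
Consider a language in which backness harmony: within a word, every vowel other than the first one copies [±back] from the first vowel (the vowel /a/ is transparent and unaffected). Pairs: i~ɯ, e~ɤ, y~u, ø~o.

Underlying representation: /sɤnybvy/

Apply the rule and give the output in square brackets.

/y/ harmonizes with /ɤ/ ([+back]) → [u]
/y/ harmonizes with /ɤ/ ([+back]) → [u]

[sɤnubvu]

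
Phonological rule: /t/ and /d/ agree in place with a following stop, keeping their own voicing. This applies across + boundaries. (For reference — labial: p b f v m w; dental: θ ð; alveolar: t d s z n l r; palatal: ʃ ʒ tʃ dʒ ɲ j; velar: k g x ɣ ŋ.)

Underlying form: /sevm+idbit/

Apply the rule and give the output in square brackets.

[sevm+ibbit]

/d/ before /b/ (labial) → [b]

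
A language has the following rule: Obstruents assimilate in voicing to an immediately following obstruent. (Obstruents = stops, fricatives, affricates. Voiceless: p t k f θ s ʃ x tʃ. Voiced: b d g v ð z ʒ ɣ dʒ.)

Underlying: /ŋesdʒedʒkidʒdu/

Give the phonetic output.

/s/ before /dʒ/ (voiced) → [z]
/dʒ/ before /k/ (voiceless) → [tʃ]

[ŋezdʒetʃkidʒdu]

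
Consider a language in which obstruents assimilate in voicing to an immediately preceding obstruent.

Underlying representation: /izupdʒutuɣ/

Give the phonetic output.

/dʒ/ after /p/ (voiceless) → [tʃ]

[izuptʃutuɣ]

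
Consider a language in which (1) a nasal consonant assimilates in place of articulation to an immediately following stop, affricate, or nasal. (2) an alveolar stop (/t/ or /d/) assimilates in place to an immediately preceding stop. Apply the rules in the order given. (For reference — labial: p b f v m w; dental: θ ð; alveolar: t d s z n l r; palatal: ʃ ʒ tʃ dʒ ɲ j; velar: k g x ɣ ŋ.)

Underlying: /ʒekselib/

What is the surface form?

[ʒekselib]

Rule 1: no segment meets the rule's conditions; no change.
After rule 1: ʒekselib
Rule 2: no segment meets the rule's conditions; no change.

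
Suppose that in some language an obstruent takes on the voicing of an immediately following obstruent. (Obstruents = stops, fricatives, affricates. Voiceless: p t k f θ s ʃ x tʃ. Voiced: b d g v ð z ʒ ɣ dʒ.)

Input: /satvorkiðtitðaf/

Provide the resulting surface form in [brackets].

/t/ before /v/ (voiced) → [d]
/ð/ before /t/ (voiceless) → [θ]
/t/ before /ð/ (voiced) → [d]

[sadvorkiθtidðaf]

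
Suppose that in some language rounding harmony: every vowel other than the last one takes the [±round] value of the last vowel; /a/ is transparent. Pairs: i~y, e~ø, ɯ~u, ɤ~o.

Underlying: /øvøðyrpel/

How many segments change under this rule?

/ø/ harmonizes with /e/ ([-round]) → [e]
/ø/ harmonizes with /e/ ([-round]) → [e]
/y/ harmonizes with /e/ ([-round]) → [i]
3 segments change.

3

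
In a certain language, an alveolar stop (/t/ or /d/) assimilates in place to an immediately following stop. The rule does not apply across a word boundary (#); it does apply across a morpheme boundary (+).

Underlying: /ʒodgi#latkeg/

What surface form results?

/d/ before /g/ (velar) → [g]
/t/ before /k/ (velar) → [k]

[ʒoggi#lakkeg]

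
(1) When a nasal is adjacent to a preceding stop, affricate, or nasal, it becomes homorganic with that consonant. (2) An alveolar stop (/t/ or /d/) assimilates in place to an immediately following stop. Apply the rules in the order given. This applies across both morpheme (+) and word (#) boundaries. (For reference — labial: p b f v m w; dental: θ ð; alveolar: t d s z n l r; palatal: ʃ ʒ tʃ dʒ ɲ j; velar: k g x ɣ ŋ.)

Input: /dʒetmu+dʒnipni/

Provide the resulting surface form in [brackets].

[dʒetnu+dʒɲipmi]

Rule 1: /m/ after /t/ (alveolar) → [n]
Rule 1: /n/ after /dʒ/ (palatal) → [ɲ]
Rule 1: /n/ after /p/ (labial) → [m]
After rule 1: dʒetnu+dʒɲipmi
Rule 2: no segment meets the rule's conditions; no change.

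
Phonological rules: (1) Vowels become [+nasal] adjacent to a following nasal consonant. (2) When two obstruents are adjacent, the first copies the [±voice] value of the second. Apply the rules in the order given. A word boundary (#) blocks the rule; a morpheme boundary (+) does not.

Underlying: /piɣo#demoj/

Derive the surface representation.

Rule 1: /e/ before nasal /m/ → [ẽ]
After rule 1: piɣo#dẽmoj
Rule 2: no segment meets the rule's conditions; no change.

[piɣo#dẽmoj]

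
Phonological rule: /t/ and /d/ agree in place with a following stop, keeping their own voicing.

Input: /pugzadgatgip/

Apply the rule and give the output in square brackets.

/d/ before /g/ (velar) → [g]
/t/ before /g/ (velar) → [k]

[pugzaggakgip]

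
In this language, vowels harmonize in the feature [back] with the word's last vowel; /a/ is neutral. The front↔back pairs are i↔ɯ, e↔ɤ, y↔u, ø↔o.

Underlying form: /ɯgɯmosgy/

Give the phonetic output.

/ɯ/ harmonizes with /y/ ([-back]) → [i]
/ɯ/ harmonizes with /y/ ([-back]) → [i]
/o/ harmonizes with /y/ ([-back]) → [ø]

[igimøsgy]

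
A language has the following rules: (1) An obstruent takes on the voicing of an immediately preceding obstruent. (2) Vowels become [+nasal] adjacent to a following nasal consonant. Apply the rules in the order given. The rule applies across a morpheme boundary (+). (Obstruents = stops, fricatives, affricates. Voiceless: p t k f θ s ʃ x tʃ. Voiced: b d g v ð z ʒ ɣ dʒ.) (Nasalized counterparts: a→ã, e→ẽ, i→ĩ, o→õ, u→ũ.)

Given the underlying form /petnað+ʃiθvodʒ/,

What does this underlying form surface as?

Rule 1: /ʃ/ after /ð/ (voiced) → [ʒ]
Rule 1: /v/ after /θ/ (voiceless) → [f]
After rule 1: petnað+ʒiθfodʒ
Rule 2: no segment meets the rule's conditions; no change.

[petnað+ʒiθfodʒ]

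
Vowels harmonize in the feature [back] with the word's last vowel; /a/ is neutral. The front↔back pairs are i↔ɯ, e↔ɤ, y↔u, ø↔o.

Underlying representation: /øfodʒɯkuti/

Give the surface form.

/o/ harmonizes with /i/ ([-back]) → [ø]
/ɯ/ harmonizes with /i/ ([-back]) → [i]
/u/ harmonizes with /i/ ([-back]) → [y]

[øfødʒikyti]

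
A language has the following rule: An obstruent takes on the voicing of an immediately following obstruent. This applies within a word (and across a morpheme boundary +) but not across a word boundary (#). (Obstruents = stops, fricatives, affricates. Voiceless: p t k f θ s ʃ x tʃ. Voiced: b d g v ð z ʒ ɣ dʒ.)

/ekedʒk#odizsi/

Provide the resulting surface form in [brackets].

[eketʃk#odissi]

/dʒ/ before /k/ (voiceless) → [tʃ]
/z/ before /s/ (voiceless) → [s]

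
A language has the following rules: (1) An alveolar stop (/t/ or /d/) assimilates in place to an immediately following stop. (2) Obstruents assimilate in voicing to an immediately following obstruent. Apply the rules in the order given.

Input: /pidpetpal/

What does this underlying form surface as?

[pippeppal]

Rule 1: /d/ before /p/ (labial) → [b]
Rule 1: /t/ before /p/ (labial) → [p]
After rule 1: pibpeppal
Rule 2: /b/ before /p/ (voiceless) → [p]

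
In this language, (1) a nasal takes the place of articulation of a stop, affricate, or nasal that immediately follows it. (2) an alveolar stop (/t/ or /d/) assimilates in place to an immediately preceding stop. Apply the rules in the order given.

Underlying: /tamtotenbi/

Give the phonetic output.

[tantotembi]

Rule 1: /m/ before /t/ (alveolar) → [n]
Rule 1: /n/ before /b/ (labial) → [m]
After rule 1: tantotembi
Rule 2: no segment meets the rule's conditions; no change.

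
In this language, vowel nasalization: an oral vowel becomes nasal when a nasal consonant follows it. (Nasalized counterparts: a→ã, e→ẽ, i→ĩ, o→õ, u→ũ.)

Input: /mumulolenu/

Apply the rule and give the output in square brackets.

[mũmulolẽnu]

/u/ before nasal /m/ → [ũ]
/e/ before nasal /n/ → [ẽ]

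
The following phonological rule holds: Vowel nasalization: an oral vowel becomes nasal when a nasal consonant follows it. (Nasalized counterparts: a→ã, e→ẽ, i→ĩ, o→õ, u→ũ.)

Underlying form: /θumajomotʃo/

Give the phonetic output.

/u/ before nasal /m/ → [ũ]
/o/ before nasal /m/ → [õ]

[θũmajõmotʃo]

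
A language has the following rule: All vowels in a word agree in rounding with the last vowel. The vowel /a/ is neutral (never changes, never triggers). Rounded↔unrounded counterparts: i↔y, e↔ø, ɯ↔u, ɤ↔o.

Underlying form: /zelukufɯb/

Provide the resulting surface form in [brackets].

/u/ harmonizes with /ɯ/ ([-round]) → [ɯ]
/u/ harmonizes with /ɯ/ ([-round]) → [ɯ]

[zelɯkɯfɯb]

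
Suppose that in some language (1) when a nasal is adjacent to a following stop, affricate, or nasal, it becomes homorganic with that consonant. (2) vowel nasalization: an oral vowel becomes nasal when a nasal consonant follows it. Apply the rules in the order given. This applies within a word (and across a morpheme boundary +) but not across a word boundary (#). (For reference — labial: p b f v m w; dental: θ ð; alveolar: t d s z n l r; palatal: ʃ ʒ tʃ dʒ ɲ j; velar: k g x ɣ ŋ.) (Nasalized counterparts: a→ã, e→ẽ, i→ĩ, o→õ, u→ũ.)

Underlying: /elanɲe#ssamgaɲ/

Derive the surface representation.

[elãɲɲe#ssãŋgãɲ]

Rule 1: /n/ before /ɲ/ (palatal) → [ɲ]
Rule 1: /m/ before /g/ (velar) → [ŋ]
After rule 1: elaɲɲe#ssaŋgaɲ
Rule 2: /a/ before nasal /ɲ/ → [ã]
Rule 2: /a/ before nasal /ŋ/ → [ã]
Rule 2: /a/ before nasal /ɲ/ → [ã]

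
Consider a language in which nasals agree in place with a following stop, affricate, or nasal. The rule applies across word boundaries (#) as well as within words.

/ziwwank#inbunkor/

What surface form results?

[ziwwaŋk#imbuŋkor]

/n/ before /k/ (velar) → [ŋ]
/n/ before /b/ (labial) → [m]
/n/ before /k/ (velar) → [ŋ]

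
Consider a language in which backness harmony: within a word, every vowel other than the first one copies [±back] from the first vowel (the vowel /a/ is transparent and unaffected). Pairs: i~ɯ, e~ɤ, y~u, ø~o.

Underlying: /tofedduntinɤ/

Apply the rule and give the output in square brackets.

/e/ harmonizes with /o/ ([+back]) → [ɤ]
/i/ harmonizes with /o/ ([+back]) → [ɯ]

[tofɤdduntɯnɤ]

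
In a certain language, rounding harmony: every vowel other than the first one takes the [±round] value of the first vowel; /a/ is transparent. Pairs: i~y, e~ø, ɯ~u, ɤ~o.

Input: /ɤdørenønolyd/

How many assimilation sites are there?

/ø/ harmonizes with /ɤ/ ([-round]) → [e]
/ø/ harmonizes with /ɤ/ ([-round]) → [e]
/o/ harmonizes with /ɤ/ ([-round]) → [ɤ]
/y/ harmonizes with /ɤ/ ([-round]) → [i]
4 segments change.

4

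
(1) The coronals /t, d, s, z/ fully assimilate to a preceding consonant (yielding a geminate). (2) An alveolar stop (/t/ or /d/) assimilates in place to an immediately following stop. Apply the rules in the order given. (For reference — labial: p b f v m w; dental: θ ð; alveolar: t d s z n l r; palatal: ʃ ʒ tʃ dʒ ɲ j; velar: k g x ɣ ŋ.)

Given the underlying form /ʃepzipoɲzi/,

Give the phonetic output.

Rule 1: /z/ after /p/ → [p] (total assimilation)
Rule 1: /z/ after /ɲ/ → [ɲ] (total assimilation)
After rule 1: ʃeppipoɲɲi
Rule 2: no segment meets the rule's conditions; no change.

[ʃeppipoɲɲi]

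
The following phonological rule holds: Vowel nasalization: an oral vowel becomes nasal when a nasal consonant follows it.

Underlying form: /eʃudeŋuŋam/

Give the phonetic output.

[eʃudẽŋũŋãm]

/e/ before nasal /ŋ/ → [ẽ]
/u/ before nasal /ŋ/ → [ũ]
/a/ before nasal /m/ → [ã]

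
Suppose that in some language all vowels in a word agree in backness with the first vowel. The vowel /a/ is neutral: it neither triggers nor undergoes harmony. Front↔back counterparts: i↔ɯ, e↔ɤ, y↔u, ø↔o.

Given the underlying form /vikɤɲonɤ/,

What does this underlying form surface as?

/ɤ/ harmonizes with /i/ ([-back]) → [e]
/o/ harmonizes with /i/ ([-back]) → [ø]
/ɤ/ harmonizes with /i/ ([-back]) → [e]

[vikeɲøne]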